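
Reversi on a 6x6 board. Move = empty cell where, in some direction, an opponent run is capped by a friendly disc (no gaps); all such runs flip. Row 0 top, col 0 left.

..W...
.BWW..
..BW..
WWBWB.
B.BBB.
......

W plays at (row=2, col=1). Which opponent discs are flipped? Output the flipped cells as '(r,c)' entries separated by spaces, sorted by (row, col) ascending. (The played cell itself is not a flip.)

Answer: (2,2)

Derivation:
Dir NW: first cell '.' (not opp) -> no flip
Dir N: opp run (1,1), next='.' -> no flip
Dir NE: first cell 'W' (not opp) -> no flip
Dir W: first cell '.' (not opp) -> no flip
Dir E: opp run (2,2) capped by W -> flip
Dir SW: first cell 'W' (not opp) -> no flip
Dir S: first cell 'W' (not opp) -> no flip
Dir SE: opp run (3,2) (4,3), next='.' -> no flip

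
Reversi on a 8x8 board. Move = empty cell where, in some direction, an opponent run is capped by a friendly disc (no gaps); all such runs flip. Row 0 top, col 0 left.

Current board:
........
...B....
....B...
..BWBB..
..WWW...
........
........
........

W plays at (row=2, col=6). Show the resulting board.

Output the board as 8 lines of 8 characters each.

Place W at (2,6); scan 8 dirs for brackets.
Dir NW: first cell '.' (not opp) -> no flip
Dir N: first cell '.' (not opp) -> no flip
Dir NE: first cell '.' (not opp) -> no flip
Dir W: first cell '.' (not opp) -> no flip
Dir E: first cell '.' (not opp) -> no flip
Dir SW: opp run (3,5) capped by W -> flip
Dir S: first cell '.' (not opp) -> no flip
Dir SE: first cell '.' (not opp) -> no flip
All flips: (3,5)

Answer: ........
...B....
....B.W.
..BWBW..
..WWW...
........
........
........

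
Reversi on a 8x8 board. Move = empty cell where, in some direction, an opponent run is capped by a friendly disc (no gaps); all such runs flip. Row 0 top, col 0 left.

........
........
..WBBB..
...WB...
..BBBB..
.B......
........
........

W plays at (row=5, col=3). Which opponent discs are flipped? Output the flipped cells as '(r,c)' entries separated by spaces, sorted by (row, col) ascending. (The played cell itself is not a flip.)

Dir NW: opp run (4,2), next='.' -> no flip
Dir N: opp run (4,3) capped by W -> flip
Dir NE: opp run (4,4), next='.' -> no flip
Dir W: first cell '.' (not opp) -> no flip
Dir E: first cell '.' (not opp) -> no flip
Dir SW: first cell '.' (not opp) -> no flip
Dir S: first cell '.' (not opp) -> no flip
Dir SE: first cell '.' (not opp) -> no flip

Answer: (4,3)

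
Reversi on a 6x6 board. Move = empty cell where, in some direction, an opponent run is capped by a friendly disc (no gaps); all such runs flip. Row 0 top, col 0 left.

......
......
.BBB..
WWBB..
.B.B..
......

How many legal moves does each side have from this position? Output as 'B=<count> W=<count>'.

-- B to move --
(2,0): no bracket -> illegal
(4,0): flips 1 -> legal
(4,2): no bracket -> illegal
B mobility = 1
-- W to move --
(1,0): no bracket -> illegal
(1,1): flips 1 -> legal
(1,2): flips 1 -> legal
(1,3): flips 1 -> legal
(1,4): no bracket -> illegal
(2,0): no bracket -> illegal
(2,4): no bracket -> illegal
(3,4): flips 2 -> legal
(4,0): no bracket -> illegal
(4,2): no bracket -> illegal
(4,4): no bracket -> illegal
(5,0): no bracket -> illegal
(5,1): flips 1 -> legal
(5,2): flips 1 -> legal
(5,3): no bracket -> illegal
(5,4): no bracket -> illegal
W mobility = 6

Answer: B=1 W=6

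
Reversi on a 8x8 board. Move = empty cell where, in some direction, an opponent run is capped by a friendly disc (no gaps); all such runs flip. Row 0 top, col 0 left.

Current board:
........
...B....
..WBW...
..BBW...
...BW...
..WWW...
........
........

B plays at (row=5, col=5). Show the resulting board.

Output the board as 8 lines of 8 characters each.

Place B at (5,5); scan 8 dirs for brackets.
Dir NW: opp run (4,4) capped by B -> flip
Dir N: first cell '.' (not opp) -> no flip
Dir NE: first cell '.' (not opp) -> no flip
Dir W: opp run (5,4) (5,3) (5,2), next='.' -> no flip
Dir E: first cell '.' (not opp) -> no flip
Dir SW: first cell '.' (not opp) -> no flip
Dir S: first cell '.' (not opp) -> no flip
Dir SE: first cell '.' (not opp) -> no flip
All flips: (4,4)

Answer: ........
...B....
..WBW...
..BBW...
...BB...
..WWWB..
........
........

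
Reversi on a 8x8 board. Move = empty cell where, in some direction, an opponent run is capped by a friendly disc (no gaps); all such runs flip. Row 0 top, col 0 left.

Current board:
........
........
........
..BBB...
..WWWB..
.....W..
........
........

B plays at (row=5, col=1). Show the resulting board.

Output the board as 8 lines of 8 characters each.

Answer: ........
........
........
..BBB...
..BWWB..
.B...W..
........
........

Derivation:
Place B at (5,1); scan 8 dirs for brackets.
Dir NW: first cell '.' (not opp) -> no flip
Dir N: first cell '.' (not opp) -> no flip
Dir NE: opp run (4,2) capped by B -> flip
Dir W: first cell '.' (not opp) -> no flip
Dir E: first cell '.' (not opp) -> no flip
Dir SW: first cell '.' (not opp) -> no flip
Dir S: first cell '.' (not opp) -> no flip
Dir SE: first cell '.' (not opp) -> no flip
All flips: (4,2)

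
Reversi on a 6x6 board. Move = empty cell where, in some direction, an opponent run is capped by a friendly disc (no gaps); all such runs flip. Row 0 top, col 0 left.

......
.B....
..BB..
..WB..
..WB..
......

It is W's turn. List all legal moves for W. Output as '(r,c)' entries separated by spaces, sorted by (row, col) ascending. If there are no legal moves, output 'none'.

Answer: (1,2) (1,4) (2,4) (3,4) (4,4) (5,4)

Derivation:
(0,0): no bracket -> illegal
(0,1): no bracket -> illegal
(0,2): no bracket -> illegal
(1,0): no bracket -> illegal
(1,2): flips 1 -> legal
(1,3): no bracket -> illegal
(1,4): flips 1 -> legal
(2,0): no bracket -> illegal
(2,1): no bracket -> illegal
(2,4): flips 1 -> legal
(3,1): no bracket -> illegal
(3,4): flips 1 -> legal
(4,4): flips 1 -> legal
(5,2): no bracket -> illegal
(5,3): no bracket -> illegal
(5,4): flips 1 -> legal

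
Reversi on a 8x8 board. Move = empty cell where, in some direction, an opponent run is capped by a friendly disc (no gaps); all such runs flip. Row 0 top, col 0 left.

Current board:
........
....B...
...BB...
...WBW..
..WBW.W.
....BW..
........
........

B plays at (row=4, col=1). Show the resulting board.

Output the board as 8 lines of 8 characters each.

Answer: ........
....B...
...BB...
...WBW..
.BBBW.W.
....BW..
........
........

Derivation:
Place B at (4,1); scan 8 dirs for brackets.
Dir NW: first cell '.' (not opp) -> no flip
Dir N: first cell '.' (not opp) -> no flip
Dir NE: first cell '.' (not opp) -> no flip
Dir W: first cell '.' (not opp) -> no flip
Dir E: opp run (4,2) capped by B -> flip
Dir SW: first cell '.' (not opp) -> no flip
Dir S: first cell '.' (not opp) -> no flip
Dir SE: first cell '.' (not opp) -> no flip
All flips: (4,2)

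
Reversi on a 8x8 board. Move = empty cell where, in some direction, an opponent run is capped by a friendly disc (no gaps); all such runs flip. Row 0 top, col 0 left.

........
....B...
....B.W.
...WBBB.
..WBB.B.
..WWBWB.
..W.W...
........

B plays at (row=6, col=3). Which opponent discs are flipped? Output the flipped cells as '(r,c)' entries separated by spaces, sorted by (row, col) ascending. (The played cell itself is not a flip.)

Dir NW: opp run (5,2), next='.' -> no flip
Dir N: opp run (5,3) capped by B -> flip
Dir NE: first cell 'B' (not opp) -> no flip
Dir W: opp run (6,2), next='.' -> no flip
Dir E: opp run (6,4), next='.' -> no flip
Dir SW: first cell '.' (not opp) -> no flip
Dir S: first cell '.' (not opp) -> no flip
Dir SE: first cell '.' (not opp) -> no flip

Answer: (5,3)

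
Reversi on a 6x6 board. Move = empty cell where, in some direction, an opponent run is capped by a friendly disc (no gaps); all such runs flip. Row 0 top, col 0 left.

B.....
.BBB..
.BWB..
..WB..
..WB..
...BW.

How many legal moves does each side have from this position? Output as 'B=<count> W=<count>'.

-- B to move --
(3,1): flips 3 -> legal
(4,1): flips 2 -> legal
(4,4): no bracket -> illegal
(4,5): no bracket -> illegal
(5,1): flips 1 -> legal
(5,2): flips 3 -> legal
(5,5): flips 1 -> legal
B mobility = 5
-- W to move --
(0,1): no bracket -> illegal
(0,2): flips 1 -> legal
(0,3): no bracket -> illegal
(0,4): flips 1 -> legal
(1,0): flips 1 -> legal
(1,4): flips 1 -> legal
(2,0): flips 1 -> legal
(2,4): flips 2 -> legal
(3,0): no bracket -> illegal
(3,1): no bracket -> illegal
(3,4): flips 1 -> legal
(4,4): flips 2 -> legal
(5,2): flips 1 -> legal
W mobility = 9

Answer: B=5 W=9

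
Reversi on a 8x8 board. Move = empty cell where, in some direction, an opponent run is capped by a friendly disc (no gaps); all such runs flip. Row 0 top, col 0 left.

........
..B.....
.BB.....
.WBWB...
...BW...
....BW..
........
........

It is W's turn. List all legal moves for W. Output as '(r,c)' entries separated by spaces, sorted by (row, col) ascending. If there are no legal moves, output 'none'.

(0,1): no bracket -> illegal
(0,2): no bracket -> illegal
(0,3): no bracket -> illegal
(1,0): no bracket -> illegal
(1,1): flips 2 -> legal
(1,3): flips 1 -> legal
(2,0): no bracket -> illegal
(2,3): no bracket -> illegal
(2,4): flips 1 -> legal
(2,5): no bracket -> illegal
(3,0): no bracket -> illegal
(3,5): flips 1 -> legal
(4,1): no bracket -> illegal
(4,2): flips 1 -> legal
(4,5): no bracket -> illegal
(5,2): no bracket -> illegal
(5,3): flips 2 -> legal
(6,3): no bracket -> illegal
(6,4): flips 1 -> legal
(6,5): no bracket -> illegal

Answer: (1,1) (1,3) (2,4) (3,5) (4,2) (5,3) (6,4)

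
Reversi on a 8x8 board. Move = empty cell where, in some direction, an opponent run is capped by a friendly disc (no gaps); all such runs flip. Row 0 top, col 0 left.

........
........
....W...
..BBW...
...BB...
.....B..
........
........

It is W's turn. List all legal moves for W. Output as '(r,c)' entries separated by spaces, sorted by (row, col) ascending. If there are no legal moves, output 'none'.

(2,1): no bracket -> illegal
(2,2): no bracket -> illegal
(2,3): no bracket -> illegal
(3,1): flips 2 -> legal
(3,5): no bracket -> illegal
(4,1): no bracket -> illegal
(4,2): flips 1 -> legal
(4,5): no bracket -> illegal
(4,6): no bracket -> illegal
(5,2): flips 1 -> legal
(5,3): no bracket -> illegal
(5,4): flips 1 -> legal
(5,6): no bracket -> illegal
(6,4): no bracket -> illegal
(6,5): no bracket -> illegal
(6,6): no bracket -> illegal

Answer: (3,1) (4,2) (5,2) (5,4)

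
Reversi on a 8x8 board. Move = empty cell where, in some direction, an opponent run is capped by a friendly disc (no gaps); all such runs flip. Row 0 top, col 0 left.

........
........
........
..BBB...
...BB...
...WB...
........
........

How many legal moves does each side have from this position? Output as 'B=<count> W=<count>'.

Answer: B=3 W=3

Derivation:
-- B to move --
(4,2): no bracket -> illegal
(5,2): flips 1 -> legal
(6,2): flips 1 -> legal
(6,3): flips 1 -> legal
(6,4): no bracket -> illegal
B mobility = 3
-- W to move --
(2,1): no bracket -> illegal
(2,2): no bracket -> illegal
(2,3): flips 2 -> legal
(2,4): no bracket -> illegal
(2,5): no bracket -> illegal
(3,1): no bracket -> illegal
(3,5): flips 1 -> legal
(4,1): no bracket -> illegal
(4,2): no bracket -> illegal
(4,5): no bracket -> illegal
(5,2): no bracket -> illegal
(5,5): flips 1 -> legal
(6,3): no bracket -> illegal
(6,4): no bracket -> illegal
(6,5): no bracket -> illegal
W mobility = 3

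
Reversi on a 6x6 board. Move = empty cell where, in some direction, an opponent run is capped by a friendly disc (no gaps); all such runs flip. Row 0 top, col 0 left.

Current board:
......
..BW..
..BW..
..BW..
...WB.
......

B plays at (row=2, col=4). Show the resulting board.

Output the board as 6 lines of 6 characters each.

Answer: ......
..BW..
..BBB.
..BW..
...WB.
......

Derivation:
Place B at (2,4); scan 8 dirs for brackets.
Dir NW: opp run (1,3), next='.' -> no flip
Dir N: first cell '.' (not opp) -> no flip
Dir NE: first cell '.' (not opp) -> no flip
Dir W: opp run (2,3) capped by B -> flip
Dir E: first cell '.' (not opp) -> no flip
Dir SW: opp run (3,3), next='.' -> no flip
Dir S: first cell '.' (not opp) -> no flip
Dir SE: first cell '.' (not opp) -> no flip
All flips: (2,3)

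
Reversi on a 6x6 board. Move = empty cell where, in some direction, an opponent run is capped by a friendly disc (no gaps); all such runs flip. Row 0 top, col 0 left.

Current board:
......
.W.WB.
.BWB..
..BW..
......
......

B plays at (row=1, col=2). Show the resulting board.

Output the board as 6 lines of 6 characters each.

Answer: ......
.WBBB.
.BBB..
..BW..
......
......

Derivation:
Place B at (1,2); scan 8 dirs for brackets.
Dir NW: first cell '.' (not opp) -> no flip
Dir N: first cell '.' (not opp) -> no flip
Dir NE: first cell '.' (not opp) -> no flip
Dir W: opp run (1,1), next='.' -> no flip
Dir E: opp run (1,3) capped by B -> flip
Dir SW: first cell 'B' (not opp) -> no flip
Dir S: opp run (2,2) capped by B -> flip
Dir SE: first cell 'B' (not opp) -> no flip
All flips: (1,3) (2,2)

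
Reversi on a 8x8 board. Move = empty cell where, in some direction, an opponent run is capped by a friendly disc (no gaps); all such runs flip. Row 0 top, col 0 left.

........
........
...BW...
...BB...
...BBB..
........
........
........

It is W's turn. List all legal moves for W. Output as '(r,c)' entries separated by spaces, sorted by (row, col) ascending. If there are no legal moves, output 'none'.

Answer: (2,2) (4,2) (5,4)

Derivation:
(1,2): no bracket -> illegal
(1,3): no bracket -> illegal
(1,4): no bracket -> illegal
(2,2): flips 1 -> legal
(2,5): no bracket -> illegal
(3,2): no bracket -> illegal
(3,5): no bracket -> illegal
(3,6): no bracket -> illegal
(4,2): flips 1 -> legal
(4,6): no bracket -> illegal
(5,2): no bracket -> illegal
(5,3): no bracket -> illegal
(5,4): flips 2 -> legal
(5,5): no bracket -> illegal
(5,6): no bracket -> illegal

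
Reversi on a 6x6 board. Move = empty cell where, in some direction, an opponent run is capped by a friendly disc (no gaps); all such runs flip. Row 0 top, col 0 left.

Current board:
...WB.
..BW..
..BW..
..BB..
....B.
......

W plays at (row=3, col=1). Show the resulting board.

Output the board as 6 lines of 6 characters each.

Place W at (3,1); scan 8 dirs for brackets.
Dir NW: first cell '.' (not opp) -> no flip
Dir N: first cell '.' (not opp) -> no flip
Dir NE: opp run (2,2) capped by W -> flip
Dir W: first cell '.' (not opp) -> no flip
Dir E: opp run (3,2) (3,3), next='.' -> no flip
Dir SW: first cell '.' (not opp) -> no flip
Dir S: first cell '.' (not opp) -> no flip
Dir SE: first cell '.' (not opp) -> no flip
All flips: (2,2)

Answer: ...WB.
..BW..
..WW..
.WBB..
....B.
......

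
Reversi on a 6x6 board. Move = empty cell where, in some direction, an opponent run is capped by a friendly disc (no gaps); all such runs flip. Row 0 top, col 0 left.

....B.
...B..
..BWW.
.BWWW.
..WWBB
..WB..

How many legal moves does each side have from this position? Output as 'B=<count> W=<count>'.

Answer: B=6 W=9

Derivation:
-- B to move --
(1,2): flips 2 -> legal
(1,4): flips 2 -> legal
(1,5): no bracket -> illegal
(2,1): no bracket -> illegal
(2,5): flips 2 -> legal
(3,5): flips 4 -> legal
(4,1): flips 2 -> legal
(5,1): flips 1 -> legal
(5,4): no bracket -> illegal
B mobility = 6
-- W to move --
(0,2): flips 1 -> legal
(0,3): flips 1 -> legal
(0,5): no bracket -> illegal
(1,1): flips 1 -> legal
(1,2): flips 1 -> legal
(1,4): no bracket -> illegal
(1,5): no bracket -> illegal
(2,0): flips 1 -> legal
(2,1): flips 1 -> legal
(3,0): flips 1 -> legal
(3,5): no bracket -> illegal
(4,0): no bracket -> illegal
(4,1): no bracket -> illegal
(5,4): flips 2 -> legal
(5,5): flips 1 -> legal
W mobility = 9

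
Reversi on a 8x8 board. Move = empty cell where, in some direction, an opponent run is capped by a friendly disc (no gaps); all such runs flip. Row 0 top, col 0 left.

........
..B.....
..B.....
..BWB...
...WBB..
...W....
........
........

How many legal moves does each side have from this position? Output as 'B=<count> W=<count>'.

-- B to move --
(2,3): no bracket -> illegal
(2,4): no bracket -> illegal
(4,2): flips 1 -> legal
(5,2): flips 1 -> legal
(5,4): flips 1 -> legal
(6,2): flips 1 -> legal
(6,3): no bracket -> illegal
(6,4): no bracket -> illegal
B mobility = 4
-- W to move --
(0,1): no bracket -> illegal
(0,2): no bracket -> illegal
(0,3): no bracket -> illegal
(1,1): flips 1 -> legal
(1,3): no bracket -> illegal
(2,1): flips 1 -> legal
(2,3): no bracket -> illegal
(2,4): no bracket -> illegal
(2,5): flips 1 -> legal
(3,1): flips 1 -> legal
(3,5): flips 2 -> legal
(3,6): no bracket -> illegal
(4,1): no bracket -> illegal
(4,2): no bracket -> illegal
(4,6): flips 2 -> legal
(5,4): no bracket -> illegal
(5,5): flips 1 -> legal
(5,6): no bracket -> illegal
W mobility = 7

Answer: B=4 W=7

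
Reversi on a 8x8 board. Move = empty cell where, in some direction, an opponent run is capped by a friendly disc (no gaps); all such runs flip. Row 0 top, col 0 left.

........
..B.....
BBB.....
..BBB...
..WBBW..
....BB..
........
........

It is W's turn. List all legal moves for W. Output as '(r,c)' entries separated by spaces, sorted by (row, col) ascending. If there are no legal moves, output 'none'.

(0,1): no bracket -> illegal
(0,2): flips 3 -> legal
(0,3): no bracket -> illegal
(1,0): no bracket -> illegal
(1,1): no bracket -> illegal
(1,3): no bracket -> illegal
(2,3): flips 1 -> legal
(2,4): flips 1 -> legal
(2,5): no bracket -> illegal
(3,0): no bracket -> illegal
(3,1): no bracket -> illegal
(3,5): no bracket -> illegal
(4,1): no bracket -> illegal
(4,6): no bracket -> illegal
(5,2): no bracket -> illegal
(5,3): no bracket -> illegal
(5,6): no bracket -> illegal
(6,3): flips 1 -> legal
(6,4): no bracket -> illegal
(6,5): flips 1 -> legal
(6,6): no bracket -> illegal

Answer: (0,2) (2,3) (2,4) (6,3) (6,5)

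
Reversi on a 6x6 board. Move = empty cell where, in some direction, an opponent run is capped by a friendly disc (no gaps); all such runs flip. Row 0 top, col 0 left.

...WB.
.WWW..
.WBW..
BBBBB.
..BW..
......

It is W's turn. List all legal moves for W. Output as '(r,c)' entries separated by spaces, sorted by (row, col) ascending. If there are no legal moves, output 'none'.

(0,5): flips 1 -> legal
(1,4): no bracket -> illegal
(1,5): no bracket -> illegal
(2,0): no bracket -> illegal
(2,4): no bracket -> illegal
(2,5): flips 1 -> legal
(3,5): no bracket -> illegal
(4,0): flips 2 -> legal
(4,1): flips 3 -> legal
(4,4): flips 2 -> legal
(4,5): flips 1 -> legal
(5,1): no bracket -> illegal
(5,2): flips 3 -> legal
(5,3): no bracket -> illegal

Answer: (0,5) (2,5) (4,0) (4,1) (4,4) (4,5) (5,2)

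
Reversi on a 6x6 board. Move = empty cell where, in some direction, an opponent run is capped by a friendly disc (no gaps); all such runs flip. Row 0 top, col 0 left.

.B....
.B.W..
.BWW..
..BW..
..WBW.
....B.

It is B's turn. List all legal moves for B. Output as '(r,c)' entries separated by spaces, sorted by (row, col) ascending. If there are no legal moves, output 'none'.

Answer: (0,3) (1,2) (1,4) (2,4) (3,4) (4,1) (4,5) (5,2) (5,5)

Derivation:
(0,2): no bracket -> illegal
(0,3): flips 3 -> legal
(0,4): no bracket -> illegal
(1,2): flips 1 -> legal
(1,4): flips 1 -> legal
(2,4): flips 2 -> legal
(3,1): no bracket -> illegal
(3,4): flips 2 -> legal
(3,5): no bracket -> illegal
(4,1): flips 1 -> legal
(4,5): flips 1 -> legal
(5,1): no bracket -> illegal
(5,2): flips 1 -> legal
(5,3): no bracket -> illegal
(5,5): flips 3 -> legal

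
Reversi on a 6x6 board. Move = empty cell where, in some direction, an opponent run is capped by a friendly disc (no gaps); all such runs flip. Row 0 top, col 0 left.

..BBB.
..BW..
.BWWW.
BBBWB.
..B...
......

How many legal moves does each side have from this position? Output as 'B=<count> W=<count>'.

-- B to move --
(1,1): no bracket -> illegal
(1,4): flips 3 -> legal
(1,5): flips 2 -> legal
(2,5): flips 3 -> legal
(3,5): flips 2 -> legal
(4,3): flips 3 -> legal
(4,4): no bracket -> illegal
B mobility = 5
-- W to move --
(0,1): flips 1 -> legal
(0,5): no bracket -> illegal
(1,0): no bracket -> illegal
(1,1): flips 1 -> legal
(1,4): no bracket -> illegal
(1,5): no bracket -> illegal
(2,0): flips 1 -> legal
(2,5): no bracket -> illegal
(3,5): flips 1 -> legal
(4,0): flips 1 -> legal
(4,1): flips 1 -> legal
(4,3): no bracket -> illegal
(4,4): flips 1 -> legal
(4,5): flips 1 -> legal
(5,1): flips 1 -> legal
(5,2): flips 2 -> legal
(5,3): no bracket -> illegal
W mobility = 10

Answer: B=5 W=10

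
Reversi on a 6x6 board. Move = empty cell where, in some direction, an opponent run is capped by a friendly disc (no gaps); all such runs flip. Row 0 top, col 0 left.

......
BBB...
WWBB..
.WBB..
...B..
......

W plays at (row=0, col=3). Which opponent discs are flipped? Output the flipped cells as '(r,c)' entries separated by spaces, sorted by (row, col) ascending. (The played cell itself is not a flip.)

Dir NW: edge -> no flip
Dir N: edge -> no flip
Dir NE: edge -> no flip
Dir W: first cell '.' (not opp) -> no flip
Dir E: first cell '.' (not opp) -> no flip
Dir SW: opp run (1,2) capped by W -> flip
Dir S: first cell '.' (not opp) -> no flip
Dir SE: first cell '.' (not opp) -> no flip

Answer: (1,2)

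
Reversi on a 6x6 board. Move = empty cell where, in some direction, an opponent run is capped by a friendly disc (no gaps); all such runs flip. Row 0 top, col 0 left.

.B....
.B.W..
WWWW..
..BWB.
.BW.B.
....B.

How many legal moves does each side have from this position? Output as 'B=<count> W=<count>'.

-- B to move --
(0,2): no bracket -> illegal
(0,3): no bracket -> illegal
(0,4): no bracket -> illegal
(1,0): flips 1 -> legal
(1,2): flips 2 -> legal
(1,4): flips 1 -> legal
(2,4): no bracket -> illegal
(3,0): no bracket -> illegal
(3,1): flips 1 -> legal
(4,3): flips 1 -> legal
(5,1): no bracket -> illegal
(5,2): flips 1 -> legal
(5,3): no bracket -> illegal
B mobility = 6
-- W to move --
(0,0): flips 1 -> legal
(0,2): flips 1 -> legal
(1,0): no bracket -> illegal
(1,2): no bracket -> illegal
(2,4): no bracket -> illegal
(2,5): no bracket -> illegal
(3,0): no bracket -> illegal
(3,1): flips 1 -> legal
(3,5): flips 1 -> legal
(4,0): flips 1 -> legal
(4,3): flips 1 -> legal
(4,5): flips 1 -> legal
(5,0): flips 2 -> legal
(5,1): no bracket -> illegal
(5,2): no bracket -> illegal
(5,3): no bracket -> illegal
(5,5): flips 1 -> legal
W mobility = 9

Answer: B=6 W=9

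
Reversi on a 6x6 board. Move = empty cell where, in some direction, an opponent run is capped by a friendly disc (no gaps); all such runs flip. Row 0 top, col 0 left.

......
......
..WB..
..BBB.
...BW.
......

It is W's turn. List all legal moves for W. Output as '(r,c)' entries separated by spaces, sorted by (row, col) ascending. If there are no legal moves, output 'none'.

(1,2): no bracket -> illegal
(1,3): no bracket -> illegal
(1,4): no bracket -> illegal
(2,1): no bracket -> illegal
(2,4): flips 2 -> legal
(2,5): no bracket -> illegal
(3,1): no bracket -> illegal
(3,5): no bracket -> illegal
(4,1): no bracket -> illegal
(4,2): flips 2 -> legal
(4,5): no bracket -> illegal
(5,2): no bracket -> illegal
(5,3): no bracket -> illegal
(5,4): no bracket -> illegal

Answer: (2,4) (4,2)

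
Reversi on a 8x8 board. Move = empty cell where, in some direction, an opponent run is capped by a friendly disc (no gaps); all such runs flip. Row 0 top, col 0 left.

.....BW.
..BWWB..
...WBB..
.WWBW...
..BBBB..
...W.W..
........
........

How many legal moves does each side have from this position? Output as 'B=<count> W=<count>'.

Answer: B=15 W=12

Derivation:
-- B to move --
(0,2): flips 1 -> legal
(0,3): flips 3 -> legal
(0,4): flips 1 -> legal
(0,7): flips 1 -> legal
(1,6): no bracket -> illegal
(1,7): no bracket -> illegal
(2,0): flips 1 -> legal
(2,1): flips 1 -> legal
(2,2): flips 2 -> legal
(3,0): flips 2 -> legal
(3,5): flips 1 -> legal
(4,0): no bracket -> illegal
(4,1): flips 3 -> legal
(4,6): no bracket -> illegal
(5,2): no bracket -> illegal
(5,4): no bracket -> illegal
(5,6): no bracket -> illegal
(6,2): flips 1 -> legal
(6,3): flips 1 -> legal
(6,4): flips 1 -> legal
(6,5): flips 1 -> legal
(6,6): flips 1 -> legal
B mobility = 15
-- W to move --
(0,1): flips 1 -> legal
(0,2): no bracket -> illegal
(0,3): no bracket -> illegal
(0,4): flips 1 -> legal
(1,1): flips 1 -> legal
(1,6): flips 2 -> legal
(2,1): no bracket -> illegal
(2,2): flips 2 -> legal
(2,6): flips 2 -> legal
(3,5): flips 3 -> legal
(3,6): flips 1 -> legal
(4,1): no bracket -> illegal
(4,6): no bracket -> illegal
(5,1): flips 4 -> legal
(5,2): flips 2 -> legal
(5,4): flips 2 -> legal
(5,6): flips 1 -> legal
W mobility = 12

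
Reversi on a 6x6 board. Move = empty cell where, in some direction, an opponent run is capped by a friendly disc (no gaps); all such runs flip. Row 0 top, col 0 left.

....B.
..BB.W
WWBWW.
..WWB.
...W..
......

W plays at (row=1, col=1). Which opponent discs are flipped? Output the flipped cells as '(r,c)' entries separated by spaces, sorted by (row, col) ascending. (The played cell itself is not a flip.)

Dir NW: first cell '.' (not opp) -> no flip
Dir N: first cell '.' (not opp) -> no flip
Dir NE: first cell '.' (not opp) -> no flip
Dir W: first cell '.' (not opp) -> no flip
Dir E: opp run (1,2) (1,3), next='.' -> no flip
Dir SW: first cell 'W' (not opp) -> no flip
Dir S: first cell 'W' (not opp) -> no flip
Dir SE: opp run (2,2) capped by W -> flip

Answer: (2,2)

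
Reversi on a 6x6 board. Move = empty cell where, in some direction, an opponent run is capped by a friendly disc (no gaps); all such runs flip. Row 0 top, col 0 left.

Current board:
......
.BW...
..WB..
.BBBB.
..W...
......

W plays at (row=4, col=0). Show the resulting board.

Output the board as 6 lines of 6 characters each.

Place W at (4,0); scan 8 dirs for brackets.
Dir NW: edge -> no flip
Dir N: first cell '.' (not opp) -> no flip
Dir NE: opp run (3,1) capped by W -> flip
Dir W: edge -> no flip
Dir E: first cell '.' (not opp) -> no flip
Dir SW: edge -> no flip
Dir S: first cell '.' (not opp) -> no flip
Dir SE: first cell '.' (not opp) -> no flip
All flips: (3,1)

Answer: ......
.BW...
..WB..
.WBBB.
W.W...
......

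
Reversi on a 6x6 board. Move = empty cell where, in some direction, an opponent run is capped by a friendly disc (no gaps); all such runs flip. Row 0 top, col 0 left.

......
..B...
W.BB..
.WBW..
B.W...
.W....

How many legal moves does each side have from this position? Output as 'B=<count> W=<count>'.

Answer: B=5 W=3

Derivation:
-- B to move --
(1,0): no bracket -> illegal
(1,1): no bracket -> illegal
(2,1): no bracket -> illegal
(2,4): no bracket -> illegal
(3,0): flips 1 -> legal
(3,4): flips 1 -> legal
(4,1): no bracket -> illegal
(4,3): flips 1 -> legal
(4,4): flips 1 -> legal
(5,0): no bracket -> illegal
(5,2): flips 1 -> legal
(5,3): no bracket -> illegal
B mobility = 5
-- W to move --
(0,1): no bracket -> illegal
(0,2): flips 3 -> legal
(0,3): no bracket -> illegal
(1,1): flips 1 -> legal
(1,3): flips 2 -> legal
(1,4): no bracket -> illegal
(2,1): no bracket -> illegal
(2,4): no bracket -> illegal
(3,0): no bracket -> illegal
(3,4): no bracket -> illegal
(4,1): no bracket -> illegal
(4,3): no bracket -> illegal
(5,0): no bracket -> illegal
W mobility = 3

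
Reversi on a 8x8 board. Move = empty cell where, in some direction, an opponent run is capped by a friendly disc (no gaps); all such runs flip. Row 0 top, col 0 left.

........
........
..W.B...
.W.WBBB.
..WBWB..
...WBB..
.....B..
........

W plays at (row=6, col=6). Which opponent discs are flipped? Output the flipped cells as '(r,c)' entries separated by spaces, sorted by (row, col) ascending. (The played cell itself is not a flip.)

Answer: (5,5)

Derivation:
Dir NW: opp run (5,5) capped by W -> flip
Dir N: first cell '.' (not opp) -> no flip
Dir NE: first cell '.' (not opp) -> no flip
Dir W: opp run (6,5), next='.' -> no flip
Dir E: first cell '.' (not opp) -> no flip
Dir SW: first cell '.' (not opp) -> no flip
Dir S: first cell '.' (not opp) -> no flip
Dir SE: first cell '.' (not opp) -> no flip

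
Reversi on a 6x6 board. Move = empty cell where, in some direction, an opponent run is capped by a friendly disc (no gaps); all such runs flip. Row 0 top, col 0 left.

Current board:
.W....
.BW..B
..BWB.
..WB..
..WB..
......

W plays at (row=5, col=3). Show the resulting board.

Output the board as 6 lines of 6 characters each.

Answer: .W....
.BW..B
..BWB.
..WW..
..WW..
...W..

Derivation:
Place W at (5,3); scan 8 dirs for brackets.
Dir NW: first cell 'W' (not opp) -> no flip
Dir N: opp run (4,3) (3,3) capped by W -> flip
Dir NE: first cell '.' (not opp) -> no flip
Dir W: first cell '.' (not opp) -> no flip
Dir E: first cell '.' (not opp) -> no flip
Dir SW: edge -> no flip
Dir S: edge -> no flip
Dir SE: edge -> no flip
All flips: (3,3) (4,3)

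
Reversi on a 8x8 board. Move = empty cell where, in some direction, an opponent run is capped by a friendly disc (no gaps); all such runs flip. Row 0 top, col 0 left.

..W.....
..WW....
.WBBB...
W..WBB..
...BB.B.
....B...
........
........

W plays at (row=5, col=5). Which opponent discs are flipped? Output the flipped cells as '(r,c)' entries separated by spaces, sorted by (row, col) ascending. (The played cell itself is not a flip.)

Answer: (4,4)

Derivation:
Dir NW: opp run (4,4) capped by W -> flip
Dir N: first cell '.' (not opp) -> no flip
Dir NE: opp run (4,6), next='.' -> no flip
Dir W: opp run (5,4), next='.' -> no flip
Dir E: first cell '.' (not opp) -> no flip
Dir SW: first cell '.' (not opp) -> no flip
Dir S: first cell '.' (not opp) -> no flip
Dir SE: first cell '.' (not opp) -> no flip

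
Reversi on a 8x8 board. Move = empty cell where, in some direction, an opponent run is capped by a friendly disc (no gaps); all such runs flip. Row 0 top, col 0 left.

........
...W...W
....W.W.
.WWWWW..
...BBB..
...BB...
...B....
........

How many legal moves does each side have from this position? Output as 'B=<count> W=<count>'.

Answer: B=5 W=7

Derivation:
-- B to move --
(0,2): no bracket -> illegal
(0,3): no bracket -> illegal
(0,4): no bracket -> illegal
(0,6): no bracket -> illegal
(0,7): no bracket -> illegal
(1,2): no bracket -> illegal
(1,4): flips 2 -> legal
(1,5): no bracket -> illegal
(1,6): no bracket -> illegal
(2,0): no bracket -> illegal
(2,1): flips 1 -> legal
(2,2): flips 1 -> legal
(2,3): flips 2 -> legal
(2,5): flips 2 -> legal
(2,7): no bracket -> illegal
(3,0): no bracket -> illegal
(3,6): no bracket -> illegal
(3,7): no bracket -> illegal
(4,0): no bracket -> illegal
(4,1): no bracket -> illegal
(4,2): no bracket -> illegal
(4,6): no bracket -> illegal
B mobility = 5
-- W to move --
(3,6): no bracket -> illegal
(4,2): no bracket -> illegal
(4,6): no bracket -> illegal
(5,2): flips 1 -> legal
(5,5): flips 2 -> legal
(5,6): flips 1 -> legal
(6,2): flips 2 -> legal
(6,4): flips 2 -> legal
(6,5): flips 2 -> legal
(7,2): no bracket -> illegal
(7,3): flips 3 -> legal
(7,4): no bracket -> illegal
W mobility = 7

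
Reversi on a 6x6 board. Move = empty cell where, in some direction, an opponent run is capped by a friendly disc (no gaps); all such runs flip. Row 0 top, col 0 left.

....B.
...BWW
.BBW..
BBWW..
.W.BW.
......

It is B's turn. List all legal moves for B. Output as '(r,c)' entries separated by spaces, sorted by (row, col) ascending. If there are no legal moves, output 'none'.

(0,3): no bracket -> illegal
(0,5): no bracket -> illegal
(1,2): no bracket -> illegal
(2,4): flips 2 -> legal
(2,5): no bracket -> illegal
(3,4): flips 2 -> legal
(3,5): no bracket -> illegal
(4,0): no bracket -> illegal
(4,2): flips 1 -> legal
(4,5): flips 1 -> legal
(5,0): no bracket -> illegal
(5,1): flips 1 -> legal
(5,2): flips 1 -> legal
(5,3): no bracket -> illegal
(5,4): no bracket -> illegal
(5,5): flips 2 -> legal

Answer: (2,4) (3,4) (4,2) (4,5) (5,1) (5,2) (5,5)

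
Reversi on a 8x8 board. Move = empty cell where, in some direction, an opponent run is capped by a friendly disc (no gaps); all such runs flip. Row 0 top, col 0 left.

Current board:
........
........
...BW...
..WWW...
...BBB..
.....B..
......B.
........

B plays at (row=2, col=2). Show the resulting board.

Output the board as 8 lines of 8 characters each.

Answer: ........
........
..BBW...
..WBW...
...BBB..
.....B..
......B.
........

Derivation:
Place B at (2,2); scan 8 dirs for brackets.
Dir NW: first cell '.' (not opp) -> no flip
Dir N: first cell '.' (not opp) -> no flip
Dir NE: first cell '.' (not opp) -> no flip
Dir W: first cell '.' (not opp) -> no flip
Dir E: first cell 'B' (not opp) -> no flip
Dir SW: first cell '.' (not opp) -> no flip
Dir S: opp run (3,2), next='.' -> no flip
Dir SE: opp run (3,3) capped by B -> flip
All flips: (3,3)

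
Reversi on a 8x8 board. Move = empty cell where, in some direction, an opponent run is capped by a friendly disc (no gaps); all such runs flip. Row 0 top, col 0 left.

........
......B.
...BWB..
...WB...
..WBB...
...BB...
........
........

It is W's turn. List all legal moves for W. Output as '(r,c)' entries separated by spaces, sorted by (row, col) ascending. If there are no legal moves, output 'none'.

(0,5): no bracket -> illegal
(0,6): no bracket -> illegal
(0,7): no bracket -> illegal
(1,2): no bracket -> illegal
(1,3): flips 1 -> legal
(1,4): no bracket -> illegal
(1,5): no bracket -> illegal
(1,7): no bracket -> illegal
(2,2): flips 1 -> legal
(2,6): flips 1 -> legal
(2,7): no bracket -> illegal
(3,2): no bracket -> illegal
(3,5): flips 1 -> legal
(3,6): no bracket -> illegal
(4,5): flips 2 -> legal
(5,2): no bracket -> illegal
(5,5): flips 1 -> legal
(6,2): no bracket -> illegal
(6,3): flips 2 -> legal
(6,4): flips 4 -> legal
(6,5): no bracket -> illegal

Answer: (1,3) (2,2) (2,6) (3,5) (4,5) (5,5) (6,3) (6,4)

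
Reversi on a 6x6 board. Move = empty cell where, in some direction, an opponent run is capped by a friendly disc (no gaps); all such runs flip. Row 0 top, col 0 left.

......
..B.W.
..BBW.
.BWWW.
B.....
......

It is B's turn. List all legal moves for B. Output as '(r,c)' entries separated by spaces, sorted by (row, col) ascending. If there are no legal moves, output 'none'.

(0,3): no bracket -> illegal
(0,4): no bracket -> illegal
(0,5): flips 1 -> legal
(1,3): no bracket -> illegal
(1,5): no bracket -> illegal
(2,1): no bracket -> illegal
(2,5): flips 1 -> legal
(3,5): flips 3 -> legal
(4,1): flips 1 -> legal
(4,2): flips 1 -> legal
(4,3): flips 1 -> legal
(4,4): flips 1 -> legal
(4,5): flips 1 -> legal

Answer: (0,5) (2,5) (3,5) (4,1) (4,2) (4,3) (4,4) (4,5)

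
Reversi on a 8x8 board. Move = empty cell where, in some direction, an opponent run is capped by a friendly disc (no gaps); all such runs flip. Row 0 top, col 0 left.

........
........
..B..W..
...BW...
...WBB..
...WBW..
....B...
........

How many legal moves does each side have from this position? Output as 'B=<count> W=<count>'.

-- B to move --
(1,4): no bracket -> illegal
(1,5): no bracket -> illegal
(1,6): no bracket -> illegal
(2,3): flips 1 -> legal
(2,4): flips 1 -> legal
(2,6): no bracket -> illegal
(3,2): flips 1 -> legal
(3,5): flips 1 -> legal
(3,6): no bracket -> illegal
(4,2): flips 2 -> legal
(4,6): flips 1 -> legal
(5,2): flips 1 -> legal
(5,6): flips 1 -> legal
(6,2): flips 1 -> legal
(6,3): flips 2 -> legal
(6,5): flips 1 -> legal
(6,6): flips 1 -> legal
B mobility = 12
-- W to move --
(1,1): flips 3 -> legal
(1,2): no bracket -> illegal
(1,3): no bracket -> illegal
(2,1): no bracket -> illegal
(2,3): flips 1 -> legal
(2,4): no bracket -> illegal
(3,1): no bracket -> illegal
(3,2): flips 1 -> legal
(3,5): flips 2 -> legal
(3,6): no bracket -> illegal
(4,2): no bracket -> illegal
(4,6): flips 2 -> legal
(5,6): flips 1 -> legal
(6,3): no bracket -> illegal
(6,5): flips 1 -> legal
(7,3): flips 1 -> legal
(7,4): flips 3 -> legal
(7,5): flips 1 -> legal
W mobility = 10

Answer: B=12 W=10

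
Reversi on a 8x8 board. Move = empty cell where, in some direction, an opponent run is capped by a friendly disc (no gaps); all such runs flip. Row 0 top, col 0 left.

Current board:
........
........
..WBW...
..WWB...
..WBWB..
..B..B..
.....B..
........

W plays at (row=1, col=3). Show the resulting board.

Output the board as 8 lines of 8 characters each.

Place W at (1,3); scan 8 dirs for brackets.
Dir NW: first cell '.' (not opp) -> no flip
Dir N: first cell '.' (not opp) -> no flip
Dir NE: first cell '.' (not opp) -> no flip
Dir W: first cell '.' (not opp) -> no flip
Dir E: first cell '.' (not opp) -> no flip
Dir SW: first cell 'W' (not opp) -> no flip
Dir S: opp run (2,3) capped by W -> flip
Dir SE: first cell 'W' (not opp) -> no flip
All flips: (2,3)

Answer: ........
...W....
..WWW...
..WWB...
..WBWB..
..B..B..
.....B..
........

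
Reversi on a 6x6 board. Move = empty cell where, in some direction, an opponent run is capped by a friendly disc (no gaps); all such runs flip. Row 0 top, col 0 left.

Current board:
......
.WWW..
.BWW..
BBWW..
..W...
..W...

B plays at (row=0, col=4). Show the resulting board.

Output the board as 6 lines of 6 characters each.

Answer: ....B.
.WWB..
.BBW..
BBWW..
..W...
..W...

Derivation:
Place B at (0,4); scan 8 dirs for brackets.
Dir NW: edge -> no flip
Dir N: edge -> no flip
Dir NE: edge -> no flip
Dir W: first cell '.' (not opp) -> no flip
Dir E: first cell '.' (not opp) -> no flip
Dir SW: opp run (1,3) (2,2) capped by B -> flip
Dir S: first cell '.' (not opp) -> no flip
Dir SE: first cell '.' (not opp) -> no flip
All flips: (1,3) (2,2)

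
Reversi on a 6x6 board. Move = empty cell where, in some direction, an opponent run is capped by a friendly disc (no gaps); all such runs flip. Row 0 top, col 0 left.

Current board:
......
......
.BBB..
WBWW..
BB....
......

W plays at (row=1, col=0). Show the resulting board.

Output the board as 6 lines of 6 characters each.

Place W at (1,0); scan 8 dirs for brackets.
Dir NW: edge -> no flip
Dir N: first cell '.' (not opp) -> no flip
Dir NE: first cell '.' (not opp) -> no flip
Dir W: edge -> no flip
Dir E: first cell '.' (not opp) -> no flip
Dir SW: edge -> no flip
Dir S: first cell '.' (not opp) -> no flip
Dir SE: opp run (2,1) capped by W -> flip
All flips: (2,1)

Answer: ......
W.....
.WBB..
WBWW..
BB....
......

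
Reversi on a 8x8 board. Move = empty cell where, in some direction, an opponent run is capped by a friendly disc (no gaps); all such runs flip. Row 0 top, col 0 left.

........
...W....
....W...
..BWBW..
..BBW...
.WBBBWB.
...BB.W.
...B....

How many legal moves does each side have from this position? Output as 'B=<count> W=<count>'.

Answer: B=10 W=6

Derivation:
-- B to move --
(0,2): no bracket -> illegal
(0,3): no bracket -> illegal
(0,4): no bracket -> illegal
(1,2): no bracket -> illegal
(1,4): flips 1 -> legal
(1,5): flips 2 -> legal
(2,2): no bracket -> illegal
(2,3): flips 1 -> legal
(2,5): no bracket -> illegal
(2,6): flips 2 -> legal
(3,6): flips 1 -> legal
(4,0): no bracket -> illegal
(4,1): no bracket -> illegal
(4,5): flips 1 -> legal
(4,6): flips 1 -> legal
(5,0): flips 1 -> legal
(5,7): no bracket -> illegal
(6,0): flips 1 -> legal
(6,1): no bracket -> illegal
(6,2): no bracket -> illegal
(6,5): no bracket -> illegal
(6,7): no bracket -> illegal
(7,5): no bracket -> illegal
(7,6): flips 1 -> legal
(7,7): no bracket -> illegal
B mobility = 10
-- W to move --
(2,1): no bracket -> illegal
(2,2): no bracket -> illegal
(2,3): no bracket -> illegal
(2,5): no bracket -> illegal
(3,1): flips 1 -> legal
(4,1): flips 2 -> legal
(4,5): no bracket -> illegal
(4,6): flips 1 -> legal
(4,7): no bracket -> illegal
(5,7): flips 1 -> legal
(6,1): no bracket -> illegal
(6,2): flips 1 -> legal
(6,5): no bracket -> illegal
(6,7): no bracket -> illegal
(7,2): no bracket -> illegal
(7,4): flips 2 -> legal
(7,5): no bracket -> illegal
W mobility = 6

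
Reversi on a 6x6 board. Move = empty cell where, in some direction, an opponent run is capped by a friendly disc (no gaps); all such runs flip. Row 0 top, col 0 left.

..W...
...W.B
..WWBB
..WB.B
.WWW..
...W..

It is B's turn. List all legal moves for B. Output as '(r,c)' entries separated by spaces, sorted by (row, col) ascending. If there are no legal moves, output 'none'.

Answer: (0,3) (1,1) (2,1) (3,1) (5,1)

Derivation:
(0,1): no bracket -> illegal
(0,3): flips 2 -> legal
(0,4): no bracket -> illegal
(1,1): flips 1 -> legal
(1,2): no bracket -> illegal
(1,4): no bracket -> illegal
(2,1): flips 2 -> legal
(3,0): no bracket -> illegal
(3,1): flips 1 -> legal
(3,4): no bracket -> illegal
(4,0): no bracket -> illegal
(4,4): no bracket -> illegal
(5,0): no bracket -> illegal
(5,1): flips 1 -> legal
(5,2): no bracket -> illegal
(5,4): no bracket -> illegal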